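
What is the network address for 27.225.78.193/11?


IP:   00011011.11100001.01001110.11000001
Mask: 11111111.11100000.00000000.00000000
AND operation:
Net:  00011011.11100000.00000000.00000000
Network: 27.224.0.0/11


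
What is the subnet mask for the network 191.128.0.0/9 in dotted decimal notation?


/9 means 9 network bits, 23 host bits
Binary: 11111111100000000000000000000000
Mask: 255.128.0.0


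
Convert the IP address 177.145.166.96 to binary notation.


177 = 10110001
145 = 10010001
166 = 10100110
96 = 01100000
Binary: 10110001.10010001.10100110.01100000


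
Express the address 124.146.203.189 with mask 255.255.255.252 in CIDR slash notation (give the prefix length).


Binary: 11111111.11111111.11111111.11111100
Count leading 1s
Prefix: /30


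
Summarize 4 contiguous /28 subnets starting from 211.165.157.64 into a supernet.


Original prefix: /28
Number of subnets: 4 = 2^2
New prefix = 28 - 2 = 26
Supernet: 211.165.157.64/26


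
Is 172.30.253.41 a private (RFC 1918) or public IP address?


RFC 1918 private ranges:
  10.0.0.0/8 (10.0.0.0 - 10.255.255.255)
  172.16.0.0/12 (172.16.0.0 - 172.31.255.255)
  192.168.0.0/16 (192.168.0.0 - 192.168.255.255)
Private (in 172.16.0.0/12)


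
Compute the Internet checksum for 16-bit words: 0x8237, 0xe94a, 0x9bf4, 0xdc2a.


Sum all words (with carry folding):
+ 0x8237 = 0x8237
+ 0xe94a = 0x6b82
+ 0x9bf4 = 0x0777
+ 0xdc2a = 0xe3a1
One's complement: ~0xe3a1
Checksum = 0x1c5e


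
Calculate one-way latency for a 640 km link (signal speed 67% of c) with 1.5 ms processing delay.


Speed = 0.67 * 3e5 km/s = 201000 km/s
Propagation delay = 640 / 201000 = 0.0032 s = 3.1841 ms
Processing delay = 1.5 ms
Total one-way latency = 4.6841 ms


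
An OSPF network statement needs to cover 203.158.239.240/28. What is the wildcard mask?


Subnet mask: 255.255.255.240
Wildcard = 255.255.255.255 - subnet mask
255 - 255 = 0
255 - 255 = 0
255 - 255 = 0
255 - 240 = 15
Wildcard: 0.0.0.15


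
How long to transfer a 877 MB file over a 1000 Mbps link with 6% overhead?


Effective throughput = 1000 * (1 - 6/100) = 940 Mbps
File size in Mb = 877 * 8 = 7016 Mb
Time = 7016 / 940
Time = 7.4638 seconds


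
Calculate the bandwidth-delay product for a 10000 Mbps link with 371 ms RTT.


BDP = bandwidth * RTT
= 10000 Mbps * 371 ms
= 10000 * 1e6 * 371 / 1000 bits
= 3710000000 bits
= 463750000 bytes
= 452880.8594 KB
BDP = 3710000000 bits (463750000 bytes)


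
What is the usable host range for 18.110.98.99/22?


Network: 18.110.96.0
Broadcast: 18.110.99.255
First usable = network + 1
Last usable = broadcast - 1
Range: 18.110.96.1 to 18.110.99.254


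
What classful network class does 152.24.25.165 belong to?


First octet: 152
Binary: 10011000
10xxxxxx -> Class B (128-191)
Class B, default mask 255.255.0.0 (/16)


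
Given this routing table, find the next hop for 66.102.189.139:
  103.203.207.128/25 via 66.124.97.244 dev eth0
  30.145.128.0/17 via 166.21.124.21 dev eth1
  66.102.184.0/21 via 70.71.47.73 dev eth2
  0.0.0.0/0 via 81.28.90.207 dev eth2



Longest prefix match for 66.102.189.139:
  /25 103.203.207.128: no
  /17 30.145.128.0: no
  /21 66.102.184.0: MATCH
  /0 0.0.0.0: MATCH
Selected: next-hop 70.71.47.73 via eth2 (matched /21)


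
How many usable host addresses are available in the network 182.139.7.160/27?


Host bits = 32 - 27 = 5
Total addresses = 2^5 = 32
Usable = total - 2 (network and broadcast)
Usable hosts: 30


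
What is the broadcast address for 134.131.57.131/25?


Network: 134.131.57.128/25
Host bits = 7
Set all host bits to 1:
Broadcast: 134.131.57.255


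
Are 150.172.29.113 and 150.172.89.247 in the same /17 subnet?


Mask: 255.255.128.0
150.172.29.113 AND mask = 150.172.0.0
150.172.89.247 AND mask = 150.172.0.0
Yes, same subnet (150.172.0.0)


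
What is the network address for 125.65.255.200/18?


IP:   01111101.01000001.11111111.11001000
Mask: 11111111.11111111.11000000.00000000
AND operation:
Net:  01111101.01000001.11000000.00000000
Network: 125.65.192.0/18


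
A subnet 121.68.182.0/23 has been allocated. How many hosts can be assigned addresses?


Host bits = 32 - 23 = 9
Total addresses = 2^9 = 512
Usable = total - 2 (network and broadcast)
Usable hosts: 510


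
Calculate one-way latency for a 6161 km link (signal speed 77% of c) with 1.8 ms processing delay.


Speed = 0.77 * 3e5 km/s = 231000 km/s
Propagation delay = 6161 / 231000 = 0.0267 s = 26.671 ms
Processing delay = 1.8 ms
Total one-way latency = 28.471 ms


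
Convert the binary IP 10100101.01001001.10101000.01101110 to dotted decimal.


10100101 = 165
01001001 = 73
10101000 = 168
01101110 = 110
IP: 165.73.168.110


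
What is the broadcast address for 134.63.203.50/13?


Network: 134.56.0.0/13
Host bits = 19
Set all host bits to 1:
Broadcast: 134.63.255.255


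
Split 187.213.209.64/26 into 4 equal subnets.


New prefix = 26 + 2 = 28
Each subnet has 16 addresses
  187.213.209.64/28
  187.213.209.80/28
  187.213.209.96/28
  187.213.209.112/28
Subnets: 187.213.209.64/28, 187.213.209.80/28, 187.213.209.96/28, 187.213.209.112/28


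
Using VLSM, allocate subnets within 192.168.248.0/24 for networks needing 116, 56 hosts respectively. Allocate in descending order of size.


116 hosts -> /25 (126 usable): 192.168.248.0/25
56 hosts -> /26 (62 usable): 192.168.248.128/26
Allocation: 192.168.248.0/25 (116 hosts, 126 usable); 192.168.248.128/26 (56 hosts, 62 usable)


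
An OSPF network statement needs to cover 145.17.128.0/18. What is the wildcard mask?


Subnet mask: 255.255.192.0
Wildcard = 255.255.255.255 - subnet mask
255 - 255 = 0
255 - 255 = 0
255 - 192 = 63
255 - 0 = 255
Wildcard: 0.0.63.255


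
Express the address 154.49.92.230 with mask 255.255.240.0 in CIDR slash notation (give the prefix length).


Binary: 11111111.11111111.11110000.00000000
Count leading 1s
Prefix: /20


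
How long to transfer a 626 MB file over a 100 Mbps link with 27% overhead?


Effective throughput = 100 * (1 - 27/100) = 73 Mbps
File size in Mb = 626 * 8 = 5008 Mb
Time = 5008 / 73
Time = 68.6027 seconds


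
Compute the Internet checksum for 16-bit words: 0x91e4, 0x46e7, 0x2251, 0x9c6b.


Sum all words (with carry folding):
+ 0x91e4 = 0x91e4
+ 0x46e7 = 0xd8cb
+ 0x2251 = 0xfb1c
+ 0x9c6b = 0x9788
One's complement: ~0x9788
Checksum = 0x6877


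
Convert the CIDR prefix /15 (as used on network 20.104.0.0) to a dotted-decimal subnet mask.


/15 means 15 network bits, 17 host bits
Binary: 11111111111111100000000000000000
Mask: 255.254.0.0


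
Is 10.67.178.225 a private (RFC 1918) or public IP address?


RFC 1918 private ranges:
  10.0.0.0/8 (10.0.0.0 - 10.255.255.255)
  172.16.0.0/12 (172.16.0.0 - 172.31.255.255)
  192.168.0.0/16 (192.168.0.0 - 192.168.255.255)
Private (in 10.0.0.0/8)


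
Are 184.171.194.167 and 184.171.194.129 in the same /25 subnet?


Mask: 255.255.255.128
184.171.194.167 AND mask = 184.171.194.128
184.171.194.129 AND mask = 184.171.194.128
Yes, same subnet (184.171.194.128)


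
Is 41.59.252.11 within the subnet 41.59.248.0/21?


Subnet network: 41.59.248.0
Test IP AND mask: 41.59.248.0
Yes, 41.59.252.11 is in 41.59.248.0/21


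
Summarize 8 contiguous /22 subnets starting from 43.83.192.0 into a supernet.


Original prefix: /22
Number of subnets: 8 = 2^3
New prefix = 22 - 3 = 19
Supernet: 43.83.192.0/19


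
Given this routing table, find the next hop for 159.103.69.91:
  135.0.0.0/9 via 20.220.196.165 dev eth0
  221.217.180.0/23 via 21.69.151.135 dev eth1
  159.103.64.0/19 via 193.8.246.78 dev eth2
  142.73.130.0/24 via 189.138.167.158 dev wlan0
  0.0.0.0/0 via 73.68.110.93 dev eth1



Longest prefix match for 159.103.69.91:
  /9 135.0.0.0: no
  /23 221.217.180.0: no
  /19 159.103.64.0: MATCH
  /24 142.73.130.0: no
  /0 0.0.0.0: MATCH
Selected: next-hop 193.8.246.78 via eth2 (matched /19)


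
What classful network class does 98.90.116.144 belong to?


First octet: 98
Binary: 01100010
0xxxxxxx -> Class A (1-126)
Class A, default mask 255.0.0.0 (/8)


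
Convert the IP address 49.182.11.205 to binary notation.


49 = 00110001
182 = 10110110
11 = 00001011
205 = 11001101
Binary: 00110001.10110110.00001011.11001101


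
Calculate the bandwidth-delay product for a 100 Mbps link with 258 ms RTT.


BDP = bandwidth * RTT
= 100 Mbps * 258 ms
= 100 * 1e6 * 258 / 1000 bits
= 25800000 bits
= 3225000 bytes
= 3149.4141 KB
BDP = 25800000 bits (3225000 bytes)


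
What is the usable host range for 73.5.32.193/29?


Network: 73.5.32.192
Broadcast: 73.5.32.199
First usable = network + 1
Last usable = broadcast - 1
Range: 73.5.32.193 to 73.5.32.198


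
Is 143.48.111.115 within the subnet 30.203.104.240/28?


Subnet network: 30.203.104.240
Test IP AND mask: 143.48.111.112
No, 143.48.111.115 is not in 30.203.104.240/28


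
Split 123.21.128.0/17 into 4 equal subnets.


New prefix = 17 + 2 = 19
Each subnet has 8192 addresses
  123.21.128.0/19
  123.21.160.0/19
  123.21.192.0/19
  123.21.224.0/19
Subnets: 123.21.128.0/19, 123.21.160.0/19, 123.21.192.0/19, 123.21.224.0/19


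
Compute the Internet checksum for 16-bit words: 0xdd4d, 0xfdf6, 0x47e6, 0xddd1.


Sum all words (with carry folding):
+ 0xdd4d = 0xdd4d
+ 0xfdf6 = 0xdb44
+ 0x47e6 = 0x232b
+ 0xddd1 = 0x00fd
One's complement: ~0x00fd
Checksum = 0xff02


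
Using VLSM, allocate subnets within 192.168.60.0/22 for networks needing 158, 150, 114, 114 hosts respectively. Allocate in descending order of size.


158 hosts -> /24 (254 usable): 192.168.60.0/24
150 hosts -> /24 (254 usable): 192.168.61.0/24
114 hosts -> /25 (126 usable): 192.168.62.0/25
114 hosts -> /25 (126 usable): 192.168.62.128/25
Allocation: 192.168.60.0/24 (158 hosts, 254 usable); 192.168.61.0/24 (150 hosts, 254 usable); 192.168.62.0/25 (114 hosts, 126 usable); 192.168.62.128/25 (114 hosts, 126 usable)


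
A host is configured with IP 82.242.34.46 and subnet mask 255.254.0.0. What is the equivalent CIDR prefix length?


Binary: 11111111.11111110.00000000.00000000
Count leading 1s
Prefix: /15


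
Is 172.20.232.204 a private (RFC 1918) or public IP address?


RFC 1918 private ranges:
  10.0.0.0/8 (10.0.0.0 - 10.255.255.255)
  172.16.0.0/12 (172.16.0.0 - 172.31.255.255)
  192.168.0.0/16 (192.168.0.0 - 192.168.255.255)
Private (in 172.16.0.0/12)


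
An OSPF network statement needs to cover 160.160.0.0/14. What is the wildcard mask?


Subnet mask: 255.252.0.0
Wildcard = 255.255.255.255 - subnet mask
255 - 255 = 0
255 - 252 = 3
255 - 0 = 255
255 - 0 = 255
Wildcard: 0.3.255.255


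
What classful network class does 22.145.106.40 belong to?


First octet: 22
Binary: 00010110
0xxxxxxx -> Class A (1-126)
Class A, default mask 255.0.0.0 (/8)


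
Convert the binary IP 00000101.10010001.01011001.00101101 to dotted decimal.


00000101 = 5
10010001 = 145
01011001 = 89
00101101 = 45
IP: 5.145.89.45


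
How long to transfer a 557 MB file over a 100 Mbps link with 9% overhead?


Effective throughput = 100 * (1 - 9/100) = 91 Mbps
File size in Mb = 557 * 8 = 4456 Mb
Time = 4456 / 91
Time = 48.967 seconds


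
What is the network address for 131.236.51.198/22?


IP:   10000011.11101100.00110011.11000110
Mask: 11111111.11111111.11111100.00000000
AND operation:
Net:  10000011.11101100.00110000.00000000
Network: 131.236.48.0/22


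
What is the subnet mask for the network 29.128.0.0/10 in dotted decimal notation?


/10 means 10 network bits, 22 host bits
Binary: 11111111110000000000000000000000
Mask: 255.192.0.0


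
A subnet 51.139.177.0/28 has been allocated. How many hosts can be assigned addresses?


Host bits = 32 - 28 = 4
Total addresses = 2^4 = 16
Usable = total - 2 (network and broadcast)
Usable hosts: 14


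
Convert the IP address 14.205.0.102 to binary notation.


14 = 00001110
205 = 11001101
0 = 00000000
102 = 01100110
Binary: 00001110.11001101.00000000.01100110


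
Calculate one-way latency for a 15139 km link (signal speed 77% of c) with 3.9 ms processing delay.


Speed = 0.77 * 3e5 km/s = 231000 km/s
Propagation delay = 15139 / 231000 = 0.0655 s = 65.5368 ms
Processing delay = 3.9 ms
Total one-way latency = 69.4368 ms


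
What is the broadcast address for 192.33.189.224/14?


Network: 192.32.0.0/14
Host bits = 18
Set all host bits to 1:
Broadcast: 192.35.255.255


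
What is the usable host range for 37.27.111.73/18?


Network: 37.27.64.0
Broadcast: 37.27.127.255
First usable = network + 1
Last usable = broadcast - 1
Range: 37.27.64.1 to 37.27.127.254


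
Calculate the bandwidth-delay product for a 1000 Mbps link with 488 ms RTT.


BDP = bandwidth * RTT
= 1000 Mbps * 488 ms
= 1000 * 1e6 * 488 / 1000 bits
= 488000000 bits
= 61000000 bytes
= 59570.3125 KB
BDP = 488000000 bits (61000000 bytes)


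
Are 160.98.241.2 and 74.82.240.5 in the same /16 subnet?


Mask: 255.255.0.0
160.98.241.2 AND mask = 160.98.0.0
74.82.240.5 AND mask = 74.82.0.0
No, different subnets (160.98.0.0 vs 74.82.0.0)


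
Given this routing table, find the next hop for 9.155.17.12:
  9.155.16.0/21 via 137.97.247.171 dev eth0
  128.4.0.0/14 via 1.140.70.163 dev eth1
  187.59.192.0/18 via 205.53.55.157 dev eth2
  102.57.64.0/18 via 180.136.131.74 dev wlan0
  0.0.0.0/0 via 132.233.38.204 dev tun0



Longest prefix match for 9.155.17.12:
  /21 9.155.16.0: MATCH
  /14 128.4.0.0: no
  /18 187.59.192.0: no
  /18 102.57.64.0: no
  /0 0.0.0.0: MATCH
Selected: next-hop 137.97.247.171 via eth0 (matched /21)


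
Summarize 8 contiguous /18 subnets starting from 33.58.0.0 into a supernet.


Original prefix: /18
Number of subnets: 8 = 2^3
New prefix = 18 - 3 = 15
Supernet: 33.58.0.0/15


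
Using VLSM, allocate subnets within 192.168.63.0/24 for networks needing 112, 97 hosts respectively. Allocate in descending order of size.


112 hosts -> /25 (126 usable): 192.168.63.0/25
97 hosts -> /25 (126 usable): 192.168.63.128/25
Allocation: 192.168.63.0/25 (112 hosts, 126 usable); 192.168.63.128/25 (97 hosts, 126 usable)


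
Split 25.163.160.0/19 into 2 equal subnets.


New prefix = 19 + 1 = 20
Each subnet has 4096 addresses
  25.163.160.0/20
  25.163.176.0/20
Subnets: 25.163.160.0/20, 25.163.176.0/20


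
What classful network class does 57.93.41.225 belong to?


First octet: 57
Binary: 00111001
0xxxxxxx -> Class A (1-126)
Class A, default mask 255.0.0.0 (/8)


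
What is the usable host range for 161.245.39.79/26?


Network: 161.245.39.64
Broadcast: 161.245.39.127
First usable = network + 1
Last usable = broadcast - 1
Range: 161.245.39.65 to 161.245.39.126


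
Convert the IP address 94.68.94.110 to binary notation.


94 = 01011110
68 = 01000100
94 = 01011110
110 = 01101110
Binary: 01011110.01000100.01011110.01101110


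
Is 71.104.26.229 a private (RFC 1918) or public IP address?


RFC 1918 private ranges:
  10.0.0.0/8 (10.0.0.0 - 10.255.255.255)
  172.16.0.0/12 (172.16.0.0 - 172.31.255.255)
  192.168.0.0/16 (192.168.0.0 - 192.168.255.255)
Public (not in any RFC 1918 range)


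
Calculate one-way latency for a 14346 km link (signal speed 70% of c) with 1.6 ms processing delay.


Speed = 0.7 * 3e5 km/s = 210000 km/s
Propagation delay = 14346 / 210000 = 0.0683 s = 68.3143 ms
Processing delay = 1.6 ms
Total one-way latency = 69.9143 ms


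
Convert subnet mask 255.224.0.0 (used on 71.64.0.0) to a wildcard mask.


Subnet mask: 255.224.0.0
Wildcard = 255.255.255.255 - subnet mask
255 - 255 = 0
255 - 224 = 31
255 - 0 = 255
255 - 0 = 255
Wildcard: 0.31.255.255


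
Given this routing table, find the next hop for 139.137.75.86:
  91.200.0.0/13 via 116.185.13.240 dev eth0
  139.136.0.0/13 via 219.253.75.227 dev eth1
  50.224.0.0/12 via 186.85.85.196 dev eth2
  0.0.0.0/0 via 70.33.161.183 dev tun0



Longest prefix match for 139.137.75.86:
  /13 91.200.0.0: no
  /13 139.136.0.0: MATCH
  /12 50.224.0.0: no
  /0 0.0.0.0: MATCH
Selected: next-hop 219.253.75.227 via eth1 (matched /13)


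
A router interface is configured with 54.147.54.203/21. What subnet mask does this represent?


/21 means 21 network bits, 11 host bits
Binary: 11111111111111111111100000000000
Mask: 255.255.248.0


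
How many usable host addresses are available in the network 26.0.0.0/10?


Host bits = 32 - 10 = 22
Total addresses = 2^22 = 4194304
Usable = total - 2 (network and broadcast)
Usable hosts: 4194302


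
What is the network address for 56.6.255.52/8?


IP:   00111000.00000110.11111111.00110100
Mask: 11111111.00000000.00000000.00000000
AND operation:
Net:  00111000.00000000.00000000.00000000
Network: 56.0.0.0/8


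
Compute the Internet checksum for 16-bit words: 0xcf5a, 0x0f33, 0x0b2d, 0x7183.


Sum all words (with carry folding):
+ 0xcf5a = 0xcf5a
+ 0x0f33 = 0xde8d
+ 0x0b2d = 0xe9ba
+ 0x7183 = 0x5b3e
One's complement: ~0x5b3e
Checksum = 0xa4c1


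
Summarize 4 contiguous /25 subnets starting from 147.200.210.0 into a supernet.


Original prefix: /25
Number of subnets: 4 = 2^2
New prefix = 25 - 2 = 23
Supernet: 147.200.210.0/23


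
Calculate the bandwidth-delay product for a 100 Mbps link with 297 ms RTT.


BDP = bandwidth * RTT
= 100 Mbps * 297 ms
= 100 * 1e6 * 297 / 1000 bits
= 29700000 bits
= 3712500 bytes
= 3625.4883 KB
BDP = 29700000 bits (3712500 bytes)


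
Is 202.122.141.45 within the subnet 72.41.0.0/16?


Subnet network: 72.41.0.0
Test IP AND mask: 202.122.0.0
No, 202.122.141.45 is not in 72.41.0.0/16


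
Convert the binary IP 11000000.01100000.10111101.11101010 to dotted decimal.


11000000 = 192
01100000 = 96
10111101 = 189
11101010 = 234
IP: 192.96.189.234


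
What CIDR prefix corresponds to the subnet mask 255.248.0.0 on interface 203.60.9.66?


Binary: 11111111.11111000.00000000.00000000
Count leading 1s
Prefix: /13


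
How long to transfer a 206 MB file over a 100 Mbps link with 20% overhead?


Effective throughput = 100 * (1 - 20/100) = 80 Mbps
File size in Mb = 206 * 8 = 1648 Mb
Time = 1648 / 80
Time = 20.6 seconds


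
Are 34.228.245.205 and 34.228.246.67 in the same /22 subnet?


Mask: 255.255.252.0
34.228.245.205 AND mask = 34.228.244.0
34.228.246.67 AND mask = 34.228.244.0
Yes, same subnet (34.228.244.0)


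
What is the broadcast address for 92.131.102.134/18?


Network: 92.131.64.0/18
Host bits = 14
Set all host bits to 1:
Broadcast: 92.131.127.255


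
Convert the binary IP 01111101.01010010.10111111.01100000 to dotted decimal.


01111101 = 125
01010010 = 82
10111111 = 191
01100000 = 96
IP: 125.82.191.96


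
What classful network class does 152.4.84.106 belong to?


First octet: 152
Binary: 10011000
10xxxxxx -> Class B (128-191)
Class B, default mask 255.255.0.0 (/16)


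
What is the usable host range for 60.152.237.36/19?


Network: 60.152.224.0
Broadcast: 60.152.255.255
First usable = network + 1
Last usable = broadcast - 1
Range: 60.152.224.1 to 60.152.255.254


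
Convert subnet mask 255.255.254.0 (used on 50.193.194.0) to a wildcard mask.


Subnet mask: 255.255.254.0
Wildcard = 255.255.255.255 - subnet mask
255 - 255 = 0
255 - 255 = 0
255 - 254 = 1
255 - 0 = 255
Wildcard: 0.0.1.255


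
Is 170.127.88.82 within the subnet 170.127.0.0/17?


Subnet network: 170.127.0.0
Test IP AND mask: 170.127.0.0
Yes, 170.127.88.82 is in 170.127.0.0/17


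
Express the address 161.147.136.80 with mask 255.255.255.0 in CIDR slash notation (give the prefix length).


Binary: 11111111.11111111.11111111.00000000
Count leading 1s
Prefix: /24


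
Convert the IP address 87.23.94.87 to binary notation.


87 = 01010111
23 = 00010111
94 = 01011110
87 = 01010111
Binary: 01010111.00010111.01011110.01010111


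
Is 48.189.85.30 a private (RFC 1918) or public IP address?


RFC 1918 private ranges:
  10.0.0.0/8 (10.0.0.0 - 10.255.255.255)
  172.16.0.0/12 (172.16.0.0 - 172.31.255.255)
  192.168.0.0/16 (192.168.0.0 - 192.168.255.255)
Public (not in any RFC 1918 range)


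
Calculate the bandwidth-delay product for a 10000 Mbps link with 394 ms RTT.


BDP = bandwidth * RTT
= 10000 Mbps * 394 ms
= 10000 * 1e6 * 394 / 1000 bits
= 3940000000 bits
= 492500000 bytes
= 480957.0312 KB
BDP = 3940000000 bits (492500000 bytes)


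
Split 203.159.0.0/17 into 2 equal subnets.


New prefix = 17 + 1 = 18
Each subnet has 16384 addresses
  203.159.0.0/18
  203.159.64.0/18
Subnets: 203.159.0.0/18, 203.159.64.0/18


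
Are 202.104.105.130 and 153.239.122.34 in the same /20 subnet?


Mask: 255.255.240.0
202.104.105.130 AND mask = 202.104.96.0
153.239.122.34 AND mask = 153.239.112.0
No, different subnets (202.104.96.0 vs 153.239.112.0)


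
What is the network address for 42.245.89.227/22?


IP:   00101010.11110101.01011001.11100011
Mask: 11111111.11111111.11111100.00000000
AND operation:
Net:  00101010.11110101.01011000.00000000
Network: 42.245.88.0/22


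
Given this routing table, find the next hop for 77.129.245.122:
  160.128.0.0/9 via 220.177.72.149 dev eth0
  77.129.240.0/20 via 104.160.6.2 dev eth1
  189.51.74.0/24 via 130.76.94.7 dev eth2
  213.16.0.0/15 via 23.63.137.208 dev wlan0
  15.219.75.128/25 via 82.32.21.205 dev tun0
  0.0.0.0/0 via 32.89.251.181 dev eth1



Longest prefix match for 77.129.245.122:
  /9 160.128.0.0: no
  /20 77.129.240.0: MATCH
  /24 189.51.74.0: no
  /15 213.16.0.0: no
  /25 15.219.75.128: no
  /0 0.0.0.0: MATCH
Selected: next-hop 104.160.6.2 via eth1 (matched /20)


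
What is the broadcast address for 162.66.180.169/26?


Network: 162.66.180.128/26
Host bits = 6
Set all host bits to 1:
Broadcast: 162.66.180.191


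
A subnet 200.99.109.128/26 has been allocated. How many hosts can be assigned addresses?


Host bits = 32 - 26 = 6
Total addresses = 2^6 = 64
Usable = total - 2 (network and broadcast)
Usable hosts: 62


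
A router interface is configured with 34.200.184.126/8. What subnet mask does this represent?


/8 means 8 network bits, 24 host bits
Binary: 11111111000000000000000000000000
Mask: 255.0.0.0


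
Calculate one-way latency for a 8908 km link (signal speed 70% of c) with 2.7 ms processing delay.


Speed = 0.7 * 3e5 km/s = 210000 km/s
Propagation delay = 8908 / 210000 = 0.0424 s = 42.419 ms
Processing delay = 2.7 ms
Total one-way latency = 45.119 ms


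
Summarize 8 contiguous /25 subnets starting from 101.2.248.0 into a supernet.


Original prefix: /25
Number of subnets: 8 = 2^3
New prefix = 25 - 3 = 22
Supernet: 101.2.248.0/22


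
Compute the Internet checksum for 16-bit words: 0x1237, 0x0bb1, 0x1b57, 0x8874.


Sum all words (with carry folding):
+ 0x1237 = 0x1237
+ 0x0bb1 = 0x1de8
+ 0x1b57 = 0x393f
+ 0x8874 = 0xc1b3
One's complement: ~0xc1b3
Checksum = 0x3e4c


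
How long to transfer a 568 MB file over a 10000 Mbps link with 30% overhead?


Effective throughput = 10000 * (1 - 30/100) = 7000 Mbps
File size in Mb = 568 * 8 = 4544 Mb
Time = 4544 / 7000
Time = 0.6491 seconds


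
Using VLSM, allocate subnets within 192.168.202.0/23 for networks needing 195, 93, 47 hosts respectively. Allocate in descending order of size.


195 hosts -> /24 (254 usable): 192.168.202.0/24
93 hosts -> /25 (126 usable): 192.168.203.0/25
47 hosts -> /26 (62 usable): 192.168.203.128/26
Allocation: 192.168.202.0/24 (195 hosts, 254 usable); 192.168.203.0/25 (93 hosts, 126 usable); 192.168.203.128/26 (47 hosts, 62 usable)


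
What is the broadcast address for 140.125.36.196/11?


Network: 140.96.0.0/11
Host bits = 21
Set all host bits to 1:
Broadcast: 140.127.255.255


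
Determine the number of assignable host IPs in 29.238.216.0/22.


Host bits = 32 - 22 = 10
Total addresses = 2^10 = 1024
Usable = total - 2 (network and broadcast)
Usable hosts: 1022


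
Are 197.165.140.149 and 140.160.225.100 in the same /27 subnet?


Mask: 255.255.255.224
197.165.140.149 AND mask = 197.165.140.128
140.160.225.100 AND mask = 140.160.225.96
No, different subnets (197.165.140.128 vs 140.160.225.96)


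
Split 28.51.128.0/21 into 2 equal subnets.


New prefix = 21 + 1 = 22
Each subnet has 1024 addresses
  28.51.128.0/22
  28.51.132.0/22
Subnets: 28.51.128.0/22, 28.51.132.0/22


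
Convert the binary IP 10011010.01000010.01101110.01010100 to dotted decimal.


10011010 = 154
01000010 = 66
01101110 = 110
01010100 = 84
IP: 154.66.110.84


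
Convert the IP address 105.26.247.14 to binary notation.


105 = 01101001
26 = 00011010
247 = 11110111
14 = 00001110
Binary: 01101001.00011010.11110111.00001110


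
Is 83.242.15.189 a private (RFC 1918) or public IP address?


RFC 1918 private ranges:
  10.0.0.0/8 (10.0.0.0 - 10.255.255.255)
  172.16.0.0/12 (172.16.0.0 - 172.31.255.255)
  192.168.0.0/16 (192.168.0.0 - 192.168.255.255)
Public (not in any RFC 1918 range)


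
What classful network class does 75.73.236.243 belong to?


First octet: 75
Binary: 01001011
0xxxxxxx -> Class A (1-126)
Class A, default mask 255.0.0.0 (/8)


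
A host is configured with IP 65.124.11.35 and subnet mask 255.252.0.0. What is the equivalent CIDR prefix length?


Binary: 11111111.11111100.00000000.00000000
Count leading 1s
Prefix: /14


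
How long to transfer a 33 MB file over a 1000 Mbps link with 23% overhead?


Effective throughput = 1000 * (1 - 23/100) = 770 Mbps
File size in Mb = 33 * 8 = 264 Mb
Time = 264 / 770
Time = 0.3429 seconds


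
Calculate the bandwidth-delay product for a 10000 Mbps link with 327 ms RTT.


BDP = bandwidth * RTT
= 10000 Mbps * 327 ms
= 10000 * 1e6 * 327 / 1000 bits
= 3270000000 bits
= 408750000 bytes
= 399169.9219 KB
BDP = 3270000000 bits (408750000 bytes)


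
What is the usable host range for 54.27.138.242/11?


Network: 54.0.0.0
Broadcast: 54.31.255.255
First usable = network + 1
Last usable = broadcast - 1
Range: 54.0.0.1 to 54.31.255.254


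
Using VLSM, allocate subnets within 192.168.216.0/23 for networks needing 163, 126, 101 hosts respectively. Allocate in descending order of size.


163 hosts -> /24 (254 usable): 192.168.216.0/24
126 hosts -> /25 (126 usable): 192.168.217.0/25
101 hosts -> /25 (126 usable): 192.168.217.128/25
Allocation: 192.168.216.0/24 (163 hosts, 254 usable); 192.168.217.0/25 (126 hosts, 126 usable); 192.168.217.128/25 (101 hosts, 126 usable)


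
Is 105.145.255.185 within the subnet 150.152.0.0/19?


Subnet network: 150.152.0.0
Test IP AND mask: 105.145.224.0
No, 105.145.255.185 is not in 150.152.0.0/19


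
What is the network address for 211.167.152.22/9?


IP:   11010011.10100111.10011000.00010110
Mask: 11111111.10000000.00000000.00000000
AND operation:
Net:  11010011.10000000.00000000.00000000
Network: 211.128.0.0/9


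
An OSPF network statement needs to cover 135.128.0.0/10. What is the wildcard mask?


Subnet mask: 255.192.0.0
Wildcard = 255.255.255.255 - subnet mask
255 - 255 = 0
255 - 192 = 63
255 - 0 = 255
255 - 0 = 255
Wildcard: 0.63.255.255


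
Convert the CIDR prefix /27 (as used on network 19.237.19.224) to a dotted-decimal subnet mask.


/27 means 27 network bits, 5 host bits
Binary: 11111111111111111111111111100000
Mask: 255.255.255.224


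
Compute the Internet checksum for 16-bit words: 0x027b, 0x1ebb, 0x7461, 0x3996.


Sum all words (with carry folding):
+ 0x027b = 0x027b
+ 0x1ebb = 0x2136
+ 0x7461 = 0x9597
+ 0x3996 = 0xcf2d
One's complement: ~0xcf2d
Checksum = 0x30d2


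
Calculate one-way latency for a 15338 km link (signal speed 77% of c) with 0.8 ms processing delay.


Speed = 0.77 * 3e5 km/s = 231000 km/s
Propagation delay = 15338 / 231000 = 0.0664 s = 66.3983 ms
Processing delay = 0.8 ms
Total one-way latency = 67.1983 ms


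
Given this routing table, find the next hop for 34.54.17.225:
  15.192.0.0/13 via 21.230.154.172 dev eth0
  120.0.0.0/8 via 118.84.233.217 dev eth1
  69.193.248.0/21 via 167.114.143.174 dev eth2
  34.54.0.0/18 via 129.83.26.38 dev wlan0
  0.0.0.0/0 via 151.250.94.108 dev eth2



Longest prefix match for 34.54.17.225:
  /13 15.192.0.0: no
  /8 120.0.0.0: no
  /21 69.193.248.0: no
  /18 34.54.0.0: MATCH
  /0 0.0.0.0: MATCH
Selected: next-hop 129.83.26.38 via wlan0 (matched /18)


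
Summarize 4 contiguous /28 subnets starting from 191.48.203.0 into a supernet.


Original prefix: /28
Number of subnets: 4 = 2^2
New prefix = 28 - 2 = 26
Supernet: 191.48.203.0/26


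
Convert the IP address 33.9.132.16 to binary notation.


33 = 00100001
9 = 00001001
132 = 10000100
16 = 00010000
Binary: 00100001.00001001.10000100.00010000


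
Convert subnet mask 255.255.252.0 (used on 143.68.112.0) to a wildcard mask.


Subnet mask: 255.255.252.0
Wildcard = 255.255.255.255 - subnet mask
255 - 255 = 0
255 - 255 = 0
255 - 252 = 3
255 - 0 = 255
Wildcard: 0.0.3.255


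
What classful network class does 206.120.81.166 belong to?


First octet: 206
Binary: 11001110
110xxxxx -> Class C (192-223)
Class C, default mask 255.255.255.0 (/24)


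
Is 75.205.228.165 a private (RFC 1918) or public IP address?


RFC 1918 private ranges:
  10.0.0.0/8 (10.0.0.0 - 10.255.255.255)
  172.16.0.0/12 (172.16.0.0 - 172.31.255.255)
  192.168.0.0/16 (192.168.0.0 - 192.168.255.255)
Public (not in any RFC 1918 range)


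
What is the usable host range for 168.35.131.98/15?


Network: 168.34.0.0
Broadcast: 168.35.255.255
First usable = network + 1
Last usable = broadcast - 1
Range: 168.34.0.1 to 168.35.255.254


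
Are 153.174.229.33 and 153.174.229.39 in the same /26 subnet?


Mask: 255.255.255.192
153.174.229.33 AND mask = 153.174.229.0
153.174.229.39 AND mask = 153.174.229.0
Yes, same subnet (153.174.229.0)


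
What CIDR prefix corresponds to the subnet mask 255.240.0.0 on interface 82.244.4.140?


Binary: 11111111.11110000.00000000.00000000
Count leading 1s
Prefix: /12


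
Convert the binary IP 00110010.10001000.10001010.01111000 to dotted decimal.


00110010 = 50
10001000 = 136
10001010 = 138
01111000 = 120
IP: 50.136.138.120


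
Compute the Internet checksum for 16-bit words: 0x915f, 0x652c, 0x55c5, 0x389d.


Sum all words (with carry folding):
+ 0x915f = 0x915f
+ 0x652c = 0xf68b
+ 0x55c5 = 0x4c51
+ 0x389d = 0x84ee
One's complement: ~0x84ee
Checksum = 0x7b11


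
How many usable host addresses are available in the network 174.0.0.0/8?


Host bits = 32 - 8 = 24
Total addresses = 2^24 = 16777216
Usable = total - 2 (network and broadcast)
Usable hosts: 16777214


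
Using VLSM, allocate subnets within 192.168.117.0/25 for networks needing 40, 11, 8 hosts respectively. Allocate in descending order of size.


40 hosts -> /26 (62 usable): 192.168.117.0/26
11 hosts -> /28 (14 usable): 192.168.117.64/28
8 hosts -> /28 (14 usable): 192.168.117.80/28
Allocation: 192.168.117.0/26 (40 hosts, 62 usable); 192.168.117.64/28 (11 hosts, 14 usable); 192.168.117.80/28 (8 hosts, 14 usable)


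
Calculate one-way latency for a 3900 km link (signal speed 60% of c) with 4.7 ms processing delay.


Speed = 0.6 * 3e5 km/s = 180000 km/s
Propagation delay = 3900 / 180000 = 0.0217 s = 21.6667 ms
Processing delay = 4.7 ms
Total one-way latency = 26.3667 ms


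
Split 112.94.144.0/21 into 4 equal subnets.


New prefix = 21 + 2 = 23
Each subnet has 512 addresses
  112.94.144.0/23
  112.94.146.0/23
  112.94.148.0/23
  112.94.150.0/23
Subnets: 112.94.144.0/23, 112.94.146.0/23, 112.94.148.0/23, 112.94.150.0/23


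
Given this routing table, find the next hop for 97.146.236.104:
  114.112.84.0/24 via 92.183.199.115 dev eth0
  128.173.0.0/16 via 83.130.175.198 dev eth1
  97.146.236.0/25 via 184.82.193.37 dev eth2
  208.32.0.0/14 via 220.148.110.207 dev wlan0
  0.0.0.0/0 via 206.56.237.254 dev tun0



Longest prefix match for 97.146.236.104:
  /24 114.112.84.0: no
  /16 128.173.0.0: no
  /25 97.146.236.0: MATCH
  /14 208.32.0.0: no
  /0 0.0.0.0: MATCH
Selected: next-hop 184.82.193.37 via eth2 (matched /25)


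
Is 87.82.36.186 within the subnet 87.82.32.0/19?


Subnet network: 87.82.32.0
Test IP AND mask: 87.82.32.0
Yes, 87.82.36.186 is in 87.82.32.0/19


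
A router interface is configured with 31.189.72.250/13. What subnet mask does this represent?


/13 means 13 network bits, 19 host bits
Binary: 11111111111110000000000000000000
Mask: 255.248.0.0


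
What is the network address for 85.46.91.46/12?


IP:   01010101.00101110.01011011.00101110
Mask: 11111111.11110000.00000000.00000000
AND operation:
Net:  01010101.00100000.00000000.00000000
Network: 85.32.0.0/12


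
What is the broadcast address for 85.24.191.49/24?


Network: 85.24.191.0/24
Host bits = 8
Set all host bits to 1:
Broadcast: 85.24.191.255


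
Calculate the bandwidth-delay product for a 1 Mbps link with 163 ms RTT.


BDP = bandwidth * RTT
= 1 Mbps * 163 ms
= 1 * 1e6 * 163 / 1000 bits
= 163000 bits
= 20375 bytes
= 19.8975 KB
BDP = 163000 bits (20375 bytes)


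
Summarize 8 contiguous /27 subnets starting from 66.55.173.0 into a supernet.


Original prefix: /27
Number of subnets: 8 = 2^3
New prefix = 27 - 3 = 24
Supernet: 66.55.173.0/24


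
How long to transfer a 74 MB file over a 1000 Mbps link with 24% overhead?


Effective throughput = 1000 * (1 - 24/100) = 760 Mbps
File size in Mb = 74 * 8 = 592 Mb
Time = 592 / 760
Time = 0.7789 seconds


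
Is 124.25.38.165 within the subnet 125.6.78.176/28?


Subnet network: 125.6.78.176
Test IP AND mask: 124.25.38.160
No, 124.25.38.165 is not in 125.6.78.176/28


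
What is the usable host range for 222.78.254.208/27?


Network: 222.78.254.192
Broadcast: 222.78.254.223
First usable = network + 1
Last usable = broadcast - 1
Range: 222.78.254.193 to 222.78.254.222


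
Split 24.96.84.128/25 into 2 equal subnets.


New prefix = 25 + 1 = 26
Each subnet has 64 addresses
  24.96.84.128/26
  24.96.84.192/26
Subnets: 24.96.84.128/26, 24.96.84.192/26


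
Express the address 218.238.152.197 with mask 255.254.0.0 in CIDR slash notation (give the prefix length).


Binary: 11111111.11111110.00000000.00000000
Count leading 1s
Prefix: /15


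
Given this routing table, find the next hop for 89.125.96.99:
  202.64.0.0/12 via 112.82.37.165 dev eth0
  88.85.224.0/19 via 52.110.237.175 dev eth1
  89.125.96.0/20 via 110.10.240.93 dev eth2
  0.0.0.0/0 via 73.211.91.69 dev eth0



Longest prefix match for 89.125.96.99:
  /12 202.64.0.0: no
  /19 88.85.224.0: no
  /20 89.125.96.0: MATCH
  /0 0.0.0.0: MATCH
Selected: next-hop 110.10.240.93 via eth2 (matched /20)


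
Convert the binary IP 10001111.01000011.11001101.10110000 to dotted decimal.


10001111 = 143
01000011 = 67
11001101 = 205
10110000 = 176
IP: 143.67.205.176


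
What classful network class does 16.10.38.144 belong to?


First octet: 16
Binary: 00010000
0xxxxxxx -> Class A (1-126)
Class A, default mask 255.0.0.0 (/8)


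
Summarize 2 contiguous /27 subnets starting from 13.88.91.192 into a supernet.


Original prefix: /27
Number of subnets: 2 = 2^1
New prefix = 27 - 1 = 26
Supernet: 13.88.91.192/26


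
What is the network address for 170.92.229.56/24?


IP:   10101010.01011100.11100101.00111000
Mask: 11111111.11111111.11111111.00000000
AND operation:
Net:  10101010.01011100.11100101.00000000
Network: 170.92.229.0/24


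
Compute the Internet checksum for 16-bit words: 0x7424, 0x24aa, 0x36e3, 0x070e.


Sum all words (with carry folding):
+ 0x7424 = 0x7424
+ 0x24aa = 0x98ce
+ 0x36e3 = 0xcfb1
+ 0x070e = 0xd6bf
One's complement: ~0xd6bf
Checksum = 0x2940


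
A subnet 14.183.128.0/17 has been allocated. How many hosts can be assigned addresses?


Host bits = 32 - 17 = 15
Total addresses = 2^15 = 32768
Usable = total - 2 (network and broadcast)
Usable hosts: 32766


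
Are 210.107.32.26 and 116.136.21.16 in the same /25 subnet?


Mask: 255.255.255.128
210.107.32.26 AND mask = 210.107.32.0
116.136.21.16 AND mask = 116.136.21.0
No, different subnets (210.107.32.0 vs 116.136.21.0)


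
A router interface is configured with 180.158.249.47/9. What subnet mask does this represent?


/9 means 9 network bits, 23 host bits
Binary: 11111111100000000000000000000000
Mask: 255.128.0.0


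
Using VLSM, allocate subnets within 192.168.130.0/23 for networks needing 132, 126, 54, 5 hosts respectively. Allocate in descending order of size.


132 hosts -> /24 (254 usable): 192.168.130.0/24
126 hosts -> /25 (126 usable): 192.168.131.0/25
54 hosts -> /26 (62 usable): 192.168.131.128/26
5 hosts -> /29 (6 usable): 192.168.131.192/29
Allocation: 192.168.130.0/24 (132 hosts, 254 usable); 192.168.131.0/25 (126 hosts, 126 usable); 192.168.131.128/26 (54 hosts, 62 usable); 192.168.131.192/29 (5 hosts, 6 usable)


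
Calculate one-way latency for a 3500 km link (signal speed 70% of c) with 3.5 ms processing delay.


Speed = 0.7 * 3e5 km/s = 210000 km/s
Propagation delay = 3500 / 210000 = 0.0167 s = 16.6667 ms
Processing delay = 3.5 ms
Total one-way latency = 20.1667 ms


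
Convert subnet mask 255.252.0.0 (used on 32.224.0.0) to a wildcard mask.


Subnet mask: 255.252.0.0
Wildcard = 255.255.255.255 - subnet mask
255 - 255 = 0
255 - 252 = 3
255 - 0 = 255
255 - 0 = 255
Wildcard: 0.3.255.255


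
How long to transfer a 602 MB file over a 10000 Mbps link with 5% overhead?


Effective throughput = 10000 * (1 - 5/100) = 9500 Mbps
File size in Mb = 602 * 8 = 4816 Mb
Time = 4816 / 9500
Time = 0.5069 seconds


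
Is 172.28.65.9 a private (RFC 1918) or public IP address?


RFC 1918 private ranges:
  10.0.0.0/8 (10.0.0.0 - 10.255.255.255)
  172.16.0.0/12 (172.16.0.0 - 172.31.255.255)
  192.168.0.0/16 (192.168.0.0 - 192.168.255.255)
Private (in 172.16.0.0/12)


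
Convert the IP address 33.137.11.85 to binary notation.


33 = 00100001
137 = 10001001
11 = 00001011
85 = 01010101
Binary: 00100001.10001001.00001011.01010101


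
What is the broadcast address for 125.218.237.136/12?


Network: 125.208.0.0/12
Host bits = 20
Set all host bits to 1:
Broadcast: 125.223.255.255


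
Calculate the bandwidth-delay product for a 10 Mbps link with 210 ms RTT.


BDP = bandwidth * RTT
= 10 Mbps * 210 ms
= 10 * 1e6 * 210 / 1000 bits
= 2100000 bits
= 262500 bytes
= 256.3477 KB
BDP = 2100000 bits (262500 bytes)


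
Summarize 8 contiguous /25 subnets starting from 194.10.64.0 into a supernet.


Original prefix: /25
Number of subnets: 8 = 2^3
New prefix = 25 - 3 = 22
Supernet: 194.10.64.0/22


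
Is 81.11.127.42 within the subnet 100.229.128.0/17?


Subnet network: 100.229.128.0
Test IP AND mask: 81.11.0.0
No, 81.11.127.42 is not in 100.229.128.0/17


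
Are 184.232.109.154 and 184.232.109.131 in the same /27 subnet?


Mask: 255.255.255.224
184.232.109.154 AND mask = 184.232.109.128
184.232.109.131 AND mask = 184.232.109.128
Yes, same subnet (184.232.109.128)


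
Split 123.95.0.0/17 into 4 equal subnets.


New prefix = 17 + 2 = 19
Each subnet has 8192 addresses
  123.95.0.0/19
  123.95.32.0/19
  123.95.64.0/19
  123.95.96.0/19
Subnets: 123.95.0.0/19, 123.95.32.0/19, 123.95.64.0/19, 123.95.96.0/19


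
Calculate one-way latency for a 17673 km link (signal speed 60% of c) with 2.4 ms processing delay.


Speed = 0.6 * 3e5 km/s = 180000 km/s
Propagation delay = 17673 / 180000 = 0.0982 s = 98.1833 ms
Processing delay = 2.4 ms
Total one-way latency = 100.5833 ms


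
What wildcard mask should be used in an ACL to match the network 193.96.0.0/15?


Subnet mask: 255.254.0.0
Wildcard = 255.255.255.255 - subnet mask
255 - 255 = 0
255 - 254 = 1
255 - 0 = 255
255 - 0 = 255
Wildcard: 0.1.255.255


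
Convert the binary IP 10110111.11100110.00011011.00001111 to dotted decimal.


10110111 = 183
11100110 = 230
00011011 = 27
00001111 = 15
IP: 183.230.27.15


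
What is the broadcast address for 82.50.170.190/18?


Network: 82.50.128.0/18
Host bits = 14
Set all host bits to 1:
Broadcast: 82.50.191.255
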